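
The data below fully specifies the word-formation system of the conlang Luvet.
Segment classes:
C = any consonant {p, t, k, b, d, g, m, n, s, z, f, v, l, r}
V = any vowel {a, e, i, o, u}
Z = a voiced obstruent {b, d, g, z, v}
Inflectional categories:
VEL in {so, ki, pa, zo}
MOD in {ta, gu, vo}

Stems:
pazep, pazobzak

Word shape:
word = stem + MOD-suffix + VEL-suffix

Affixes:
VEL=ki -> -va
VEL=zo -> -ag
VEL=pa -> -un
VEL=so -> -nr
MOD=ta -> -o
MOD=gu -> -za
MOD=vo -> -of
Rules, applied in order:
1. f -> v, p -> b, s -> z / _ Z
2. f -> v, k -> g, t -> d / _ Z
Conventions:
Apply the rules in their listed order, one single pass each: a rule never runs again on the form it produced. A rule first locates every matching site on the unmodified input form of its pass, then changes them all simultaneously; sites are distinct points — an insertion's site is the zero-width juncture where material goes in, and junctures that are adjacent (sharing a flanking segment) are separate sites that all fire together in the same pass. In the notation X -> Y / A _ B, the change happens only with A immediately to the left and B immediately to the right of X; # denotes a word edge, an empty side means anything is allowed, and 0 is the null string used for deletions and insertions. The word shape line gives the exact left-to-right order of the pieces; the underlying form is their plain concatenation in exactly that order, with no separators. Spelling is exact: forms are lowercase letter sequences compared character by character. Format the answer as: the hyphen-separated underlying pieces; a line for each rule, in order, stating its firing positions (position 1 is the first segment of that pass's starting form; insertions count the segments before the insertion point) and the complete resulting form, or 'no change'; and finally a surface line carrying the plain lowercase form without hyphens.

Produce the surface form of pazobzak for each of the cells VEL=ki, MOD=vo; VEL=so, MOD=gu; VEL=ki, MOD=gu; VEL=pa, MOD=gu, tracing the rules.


cell VEL=ki, MOD=vo:
underlying: pazobzak-of-va
1. f -> v, p -> b, s -> z / _ Z: fires at position(s) 10: pazobzakovva
2. f -> v, k -> g, t -> d / _ Z: no change
surface: pazobzakovva

cell VEL=so, MOD=gu:
underlying: pazobzak-za-nr
1. f -> v, p -> b, s -> z / _ Z: no change
2. f -> v, k -> g, t -> d / _ Z: fires at position(s) 8: pazobzagzanr
surface: pazobzagzanr

cell VEL=ki, MOD=gu:
underlying: pazobzak-za-va
1. f -> v, p -> b, s -> z / _ Z: no change
2. f -> v, k -> g, t -> d / _ Z: fires at position(s) 8: pazobzagzava
surface: pazobzagzava

cell VEL=pa, MOD=gu:
underlying: pazobzak-za-un
1. f -> v, p -> b, s -> z / _ Z: no change
2. f -> v, k -> g, t -> d / _ Z: fires at position(s) 8: pazobzagzaun
surface: pazobzagzaun


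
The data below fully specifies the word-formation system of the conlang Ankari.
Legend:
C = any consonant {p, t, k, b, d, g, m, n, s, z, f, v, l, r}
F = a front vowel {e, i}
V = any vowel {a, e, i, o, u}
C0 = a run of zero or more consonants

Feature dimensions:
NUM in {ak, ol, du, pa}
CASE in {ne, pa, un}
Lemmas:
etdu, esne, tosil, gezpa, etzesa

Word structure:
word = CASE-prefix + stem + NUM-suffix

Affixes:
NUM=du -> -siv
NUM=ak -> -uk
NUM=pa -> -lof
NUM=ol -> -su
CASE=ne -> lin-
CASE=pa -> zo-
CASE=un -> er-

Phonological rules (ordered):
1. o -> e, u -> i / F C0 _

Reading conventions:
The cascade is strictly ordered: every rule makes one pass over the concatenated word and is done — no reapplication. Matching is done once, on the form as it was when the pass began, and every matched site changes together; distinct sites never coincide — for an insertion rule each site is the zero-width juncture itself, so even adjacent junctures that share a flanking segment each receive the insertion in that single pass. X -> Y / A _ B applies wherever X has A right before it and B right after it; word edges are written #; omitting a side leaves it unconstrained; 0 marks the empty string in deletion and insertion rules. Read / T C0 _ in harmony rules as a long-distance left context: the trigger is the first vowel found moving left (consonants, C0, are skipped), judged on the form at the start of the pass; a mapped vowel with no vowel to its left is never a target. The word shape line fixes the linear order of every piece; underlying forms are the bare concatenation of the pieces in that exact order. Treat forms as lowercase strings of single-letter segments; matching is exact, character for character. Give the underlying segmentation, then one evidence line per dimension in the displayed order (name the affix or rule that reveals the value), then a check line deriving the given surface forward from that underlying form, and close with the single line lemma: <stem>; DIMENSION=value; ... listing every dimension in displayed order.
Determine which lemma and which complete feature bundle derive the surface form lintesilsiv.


underlying: lin-tosil-siv
NUM=du - signalled by the affix -siv
CASE=ne - signalled by the affix lin-
check: lintosilsiv -> lintesilsiv
lemma: tosil; NUM=du; CASE=ne


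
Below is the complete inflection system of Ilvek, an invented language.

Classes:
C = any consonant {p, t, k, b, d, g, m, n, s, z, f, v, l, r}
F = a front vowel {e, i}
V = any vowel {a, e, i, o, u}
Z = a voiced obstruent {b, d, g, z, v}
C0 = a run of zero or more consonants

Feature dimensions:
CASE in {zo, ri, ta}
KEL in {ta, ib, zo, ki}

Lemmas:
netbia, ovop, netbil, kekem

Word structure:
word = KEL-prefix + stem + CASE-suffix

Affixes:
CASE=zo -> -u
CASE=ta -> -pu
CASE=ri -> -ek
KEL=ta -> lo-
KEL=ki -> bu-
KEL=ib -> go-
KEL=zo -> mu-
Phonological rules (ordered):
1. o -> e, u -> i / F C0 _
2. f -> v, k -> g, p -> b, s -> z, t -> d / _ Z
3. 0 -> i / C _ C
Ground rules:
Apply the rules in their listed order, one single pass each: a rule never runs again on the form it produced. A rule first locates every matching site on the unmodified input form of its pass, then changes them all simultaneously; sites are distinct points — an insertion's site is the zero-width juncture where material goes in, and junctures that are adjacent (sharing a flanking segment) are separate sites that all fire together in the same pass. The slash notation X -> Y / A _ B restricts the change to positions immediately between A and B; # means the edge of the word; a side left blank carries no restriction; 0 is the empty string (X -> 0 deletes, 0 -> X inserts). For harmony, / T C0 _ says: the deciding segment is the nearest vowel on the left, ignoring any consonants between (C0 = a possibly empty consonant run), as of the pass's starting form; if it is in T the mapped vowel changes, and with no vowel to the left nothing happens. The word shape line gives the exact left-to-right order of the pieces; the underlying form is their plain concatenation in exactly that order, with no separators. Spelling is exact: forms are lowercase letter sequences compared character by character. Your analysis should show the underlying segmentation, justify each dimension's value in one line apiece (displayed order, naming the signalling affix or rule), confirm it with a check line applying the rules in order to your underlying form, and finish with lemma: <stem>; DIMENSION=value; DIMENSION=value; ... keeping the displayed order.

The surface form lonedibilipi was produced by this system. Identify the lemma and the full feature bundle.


underlying: lo-netbil-pu
CASE=ta - signalled by the affix -pu
KEL=ta - signalled by the affix lo-
check: lonetbilpu -> lonetbilpi -> lonedbilpi -> lonedibilipi
lemma: netbil; CASE=ta; KEL=ta


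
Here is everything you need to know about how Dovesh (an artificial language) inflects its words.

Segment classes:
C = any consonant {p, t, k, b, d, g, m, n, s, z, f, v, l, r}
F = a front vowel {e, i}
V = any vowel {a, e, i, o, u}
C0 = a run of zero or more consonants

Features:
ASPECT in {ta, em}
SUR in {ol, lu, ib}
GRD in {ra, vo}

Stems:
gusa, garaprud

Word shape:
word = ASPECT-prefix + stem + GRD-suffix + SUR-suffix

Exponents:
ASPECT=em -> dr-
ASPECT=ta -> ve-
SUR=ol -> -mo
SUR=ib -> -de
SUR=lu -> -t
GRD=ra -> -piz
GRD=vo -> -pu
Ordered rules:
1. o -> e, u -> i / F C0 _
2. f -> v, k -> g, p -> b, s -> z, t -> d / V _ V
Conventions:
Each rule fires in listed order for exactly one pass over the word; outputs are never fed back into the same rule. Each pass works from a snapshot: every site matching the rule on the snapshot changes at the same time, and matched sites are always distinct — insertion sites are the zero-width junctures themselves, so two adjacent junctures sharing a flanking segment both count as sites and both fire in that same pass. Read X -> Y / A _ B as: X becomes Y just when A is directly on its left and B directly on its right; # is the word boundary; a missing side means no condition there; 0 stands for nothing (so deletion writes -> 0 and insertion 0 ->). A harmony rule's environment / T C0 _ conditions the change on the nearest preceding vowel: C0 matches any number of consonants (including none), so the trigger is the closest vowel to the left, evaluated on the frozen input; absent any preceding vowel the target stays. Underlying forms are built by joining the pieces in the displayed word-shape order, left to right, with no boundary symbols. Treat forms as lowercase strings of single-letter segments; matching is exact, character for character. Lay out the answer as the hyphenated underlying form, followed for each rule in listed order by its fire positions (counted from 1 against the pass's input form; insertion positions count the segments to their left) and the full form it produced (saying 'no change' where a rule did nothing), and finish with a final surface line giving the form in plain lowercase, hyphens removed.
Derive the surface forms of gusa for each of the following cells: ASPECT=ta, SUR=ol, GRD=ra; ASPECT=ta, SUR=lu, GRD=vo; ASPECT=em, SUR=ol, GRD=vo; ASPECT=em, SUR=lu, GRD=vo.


cell ASPECT=ta, SUR=ol, GRD=ra:
underlying: ve-gusa-piz-mo
1. o -> e, u -> i / F C0 _: fires at position(s) 4, 11: vegisapizme
2. f -> v, k -> g, p -> b, s -> z, t -> d / V _ V: fires at position(s) 5, 7: vegizabizme
surface: vegizabizme

cell ASPECT=ta, SUR=lu, GRD=vo:
underlying: ve-gusa-pu-t
1. o -> e, u -> i / F C0 _: fires at position(s) 4: vegisaput
2. f -> v, k -> g, p -> b, s -> z, t -> d / V _ V: fires at position(s) 5, 7: vegizabut
surface: vegizabut

cell ASPECT=em, SUR=ol, GRD=vo:
underlying: dr-gusa-pu-mo
1. o -> e, u -> i / F C0 _: no change
2. f -> v, k -> g, p -> b, s -> z, t -> d / V _ V: fires at position(s) 5, 7: drguzabumo
surface: drguzabumo

cell ASPECT=em, SUR=lu, GRD=vo:
underlying: dr-gusa-pu-t
1. o -> e, u -> i / F C0 _: no change
2. f -> v, k -> g, p -> b, s -> z, t -> d / V _ V: fires at position(s) 5, 7: drguzabut
surface: drguzabut


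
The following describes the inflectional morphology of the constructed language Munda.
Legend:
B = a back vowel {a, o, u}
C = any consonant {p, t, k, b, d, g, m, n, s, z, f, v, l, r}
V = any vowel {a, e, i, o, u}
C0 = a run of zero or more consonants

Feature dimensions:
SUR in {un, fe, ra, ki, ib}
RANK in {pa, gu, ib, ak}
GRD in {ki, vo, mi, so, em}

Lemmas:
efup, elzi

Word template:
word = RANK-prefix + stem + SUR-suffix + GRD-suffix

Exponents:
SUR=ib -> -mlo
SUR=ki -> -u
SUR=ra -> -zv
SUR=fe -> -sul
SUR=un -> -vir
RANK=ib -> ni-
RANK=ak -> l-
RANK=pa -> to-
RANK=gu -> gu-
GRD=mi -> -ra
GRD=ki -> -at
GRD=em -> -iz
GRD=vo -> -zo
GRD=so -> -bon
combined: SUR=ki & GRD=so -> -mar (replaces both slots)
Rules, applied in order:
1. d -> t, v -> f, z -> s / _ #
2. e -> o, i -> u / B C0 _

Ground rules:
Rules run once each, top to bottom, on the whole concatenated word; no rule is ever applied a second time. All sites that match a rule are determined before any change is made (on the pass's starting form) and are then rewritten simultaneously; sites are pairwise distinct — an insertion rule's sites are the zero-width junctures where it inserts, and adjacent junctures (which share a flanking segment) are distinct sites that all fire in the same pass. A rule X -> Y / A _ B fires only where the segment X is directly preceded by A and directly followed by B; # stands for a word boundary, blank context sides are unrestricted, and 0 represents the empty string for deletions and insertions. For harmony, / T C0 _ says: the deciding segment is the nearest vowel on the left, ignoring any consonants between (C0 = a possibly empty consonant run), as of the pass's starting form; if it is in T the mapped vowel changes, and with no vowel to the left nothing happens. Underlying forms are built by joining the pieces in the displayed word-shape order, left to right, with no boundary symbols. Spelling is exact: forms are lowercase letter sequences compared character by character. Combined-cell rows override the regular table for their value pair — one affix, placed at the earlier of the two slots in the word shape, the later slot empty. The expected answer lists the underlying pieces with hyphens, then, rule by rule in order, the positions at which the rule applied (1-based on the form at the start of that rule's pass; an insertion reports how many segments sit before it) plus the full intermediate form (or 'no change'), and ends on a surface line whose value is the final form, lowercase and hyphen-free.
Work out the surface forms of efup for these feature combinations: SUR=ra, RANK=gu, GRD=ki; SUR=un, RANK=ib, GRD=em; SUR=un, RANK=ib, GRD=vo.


cell SUR=ra, RANK=gu, GRD=ki:
underlying: gu-efup-zv-at
1. d -> t, v -> f, z -> s / _ #: no change
2. e -> o, i -> u / B C0 _: fires at position(s) 3: guofupzvat
surface: guofupzvat

cell SUR=un, RANK=ib, GRD=em:
underlying: ni-efup-vir-iz
1. d -> t, v -> f, z -> s / _ #: fires at position(s) 11: niefupviris
2. e -> o, i -> u / B C0 _: fires at position(s) 8: niefupvuris
surface: niefupvuris

cell SUR=un, RANK=ib, GRD=vo:
underlying: ni-efup-vir-zo
1. d -> t, v -> f, z -> s / _ #: no change
2. e -> o, i -> u / B C0 _: fires at position(s) 8: niefupvurzo
surface: niefupvurzo


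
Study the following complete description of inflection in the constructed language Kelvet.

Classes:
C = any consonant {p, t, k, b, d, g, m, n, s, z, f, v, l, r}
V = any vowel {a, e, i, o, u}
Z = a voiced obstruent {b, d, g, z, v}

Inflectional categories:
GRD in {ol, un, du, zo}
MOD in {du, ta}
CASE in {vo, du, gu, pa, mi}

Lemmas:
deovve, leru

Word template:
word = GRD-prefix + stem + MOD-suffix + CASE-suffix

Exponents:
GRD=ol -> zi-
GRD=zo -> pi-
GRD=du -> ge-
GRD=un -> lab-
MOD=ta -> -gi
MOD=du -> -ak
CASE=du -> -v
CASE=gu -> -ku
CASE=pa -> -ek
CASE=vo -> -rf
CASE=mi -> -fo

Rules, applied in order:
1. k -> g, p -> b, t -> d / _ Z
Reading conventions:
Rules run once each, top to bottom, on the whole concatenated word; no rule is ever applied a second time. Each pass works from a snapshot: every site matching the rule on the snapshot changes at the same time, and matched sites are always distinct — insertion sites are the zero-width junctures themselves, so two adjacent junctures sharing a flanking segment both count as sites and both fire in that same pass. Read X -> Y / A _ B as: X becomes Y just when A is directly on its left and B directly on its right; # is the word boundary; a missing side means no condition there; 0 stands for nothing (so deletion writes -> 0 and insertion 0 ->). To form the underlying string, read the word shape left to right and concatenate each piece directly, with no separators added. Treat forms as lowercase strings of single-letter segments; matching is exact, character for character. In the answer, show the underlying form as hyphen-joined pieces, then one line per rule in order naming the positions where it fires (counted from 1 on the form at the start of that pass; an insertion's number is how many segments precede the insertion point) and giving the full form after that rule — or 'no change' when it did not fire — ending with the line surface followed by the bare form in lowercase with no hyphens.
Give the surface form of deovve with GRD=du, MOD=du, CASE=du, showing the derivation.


underlying: ge-deovve-ak-v
1. k -> g, p -> b, t -> d / _ Z: fires at position(s) 10: gedeovveagv
surface: gedeovveagv


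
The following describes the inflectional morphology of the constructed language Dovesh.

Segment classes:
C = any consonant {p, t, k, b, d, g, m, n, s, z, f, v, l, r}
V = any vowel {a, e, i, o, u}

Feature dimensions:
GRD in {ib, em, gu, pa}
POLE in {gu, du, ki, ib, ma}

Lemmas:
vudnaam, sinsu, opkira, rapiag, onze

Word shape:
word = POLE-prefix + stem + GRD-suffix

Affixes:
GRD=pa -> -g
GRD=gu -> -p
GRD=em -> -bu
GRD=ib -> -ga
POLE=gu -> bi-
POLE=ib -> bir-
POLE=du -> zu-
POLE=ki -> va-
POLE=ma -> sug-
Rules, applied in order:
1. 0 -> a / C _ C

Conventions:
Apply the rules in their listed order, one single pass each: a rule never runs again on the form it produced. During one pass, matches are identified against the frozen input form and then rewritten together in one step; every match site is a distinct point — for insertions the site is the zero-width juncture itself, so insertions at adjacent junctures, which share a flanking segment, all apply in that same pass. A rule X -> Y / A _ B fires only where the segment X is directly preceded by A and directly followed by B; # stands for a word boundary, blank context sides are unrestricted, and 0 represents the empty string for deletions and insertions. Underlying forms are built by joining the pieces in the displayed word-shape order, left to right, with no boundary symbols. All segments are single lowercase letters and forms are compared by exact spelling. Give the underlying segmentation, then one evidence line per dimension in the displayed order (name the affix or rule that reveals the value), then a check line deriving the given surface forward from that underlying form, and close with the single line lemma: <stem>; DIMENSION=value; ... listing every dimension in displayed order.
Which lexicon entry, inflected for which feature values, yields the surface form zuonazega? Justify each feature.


underlying: zu-onze-ga
GRD=ib - signalled by the affix -ga
POLE=du - signalled by the affix zu-
check: zuonzega -> zuonazega
lemma: onze; GRD=ib; POLE=du


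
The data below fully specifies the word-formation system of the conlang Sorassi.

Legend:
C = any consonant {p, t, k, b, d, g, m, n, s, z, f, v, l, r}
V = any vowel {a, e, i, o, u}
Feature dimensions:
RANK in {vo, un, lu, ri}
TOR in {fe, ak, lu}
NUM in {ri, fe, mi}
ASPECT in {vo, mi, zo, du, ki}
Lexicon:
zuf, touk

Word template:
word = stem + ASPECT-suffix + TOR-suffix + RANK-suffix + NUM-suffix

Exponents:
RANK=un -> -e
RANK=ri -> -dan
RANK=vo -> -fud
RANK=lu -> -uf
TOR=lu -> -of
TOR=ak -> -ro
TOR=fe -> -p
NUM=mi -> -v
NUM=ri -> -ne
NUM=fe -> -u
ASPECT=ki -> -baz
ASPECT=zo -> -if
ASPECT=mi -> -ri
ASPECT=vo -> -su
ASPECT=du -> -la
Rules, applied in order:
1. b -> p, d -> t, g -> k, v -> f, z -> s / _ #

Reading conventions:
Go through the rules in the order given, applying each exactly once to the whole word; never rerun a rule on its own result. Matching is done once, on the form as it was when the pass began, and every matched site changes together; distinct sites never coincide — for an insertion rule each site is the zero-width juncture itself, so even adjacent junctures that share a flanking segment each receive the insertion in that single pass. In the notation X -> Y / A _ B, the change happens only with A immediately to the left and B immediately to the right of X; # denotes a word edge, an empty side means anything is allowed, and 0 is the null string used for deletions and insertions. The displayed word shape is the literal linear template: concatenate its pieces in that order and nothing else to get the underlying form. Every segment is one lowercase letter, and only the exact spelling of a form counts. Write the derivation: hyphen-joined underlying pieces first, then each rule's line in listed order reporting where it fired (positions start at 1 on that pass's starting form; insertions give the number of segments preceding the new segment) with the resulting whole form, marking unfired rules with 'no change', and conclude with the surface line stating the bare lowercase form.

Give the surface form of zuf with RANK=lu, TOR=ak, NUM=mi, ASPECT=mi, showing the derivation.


underlying: zuf-ri-ro-uf-v
1. b -> p, d -> t, g -> k, v -> f, z -> s / _ #: fires at position(s) 10: zufrirouff
surface: zufrirouff


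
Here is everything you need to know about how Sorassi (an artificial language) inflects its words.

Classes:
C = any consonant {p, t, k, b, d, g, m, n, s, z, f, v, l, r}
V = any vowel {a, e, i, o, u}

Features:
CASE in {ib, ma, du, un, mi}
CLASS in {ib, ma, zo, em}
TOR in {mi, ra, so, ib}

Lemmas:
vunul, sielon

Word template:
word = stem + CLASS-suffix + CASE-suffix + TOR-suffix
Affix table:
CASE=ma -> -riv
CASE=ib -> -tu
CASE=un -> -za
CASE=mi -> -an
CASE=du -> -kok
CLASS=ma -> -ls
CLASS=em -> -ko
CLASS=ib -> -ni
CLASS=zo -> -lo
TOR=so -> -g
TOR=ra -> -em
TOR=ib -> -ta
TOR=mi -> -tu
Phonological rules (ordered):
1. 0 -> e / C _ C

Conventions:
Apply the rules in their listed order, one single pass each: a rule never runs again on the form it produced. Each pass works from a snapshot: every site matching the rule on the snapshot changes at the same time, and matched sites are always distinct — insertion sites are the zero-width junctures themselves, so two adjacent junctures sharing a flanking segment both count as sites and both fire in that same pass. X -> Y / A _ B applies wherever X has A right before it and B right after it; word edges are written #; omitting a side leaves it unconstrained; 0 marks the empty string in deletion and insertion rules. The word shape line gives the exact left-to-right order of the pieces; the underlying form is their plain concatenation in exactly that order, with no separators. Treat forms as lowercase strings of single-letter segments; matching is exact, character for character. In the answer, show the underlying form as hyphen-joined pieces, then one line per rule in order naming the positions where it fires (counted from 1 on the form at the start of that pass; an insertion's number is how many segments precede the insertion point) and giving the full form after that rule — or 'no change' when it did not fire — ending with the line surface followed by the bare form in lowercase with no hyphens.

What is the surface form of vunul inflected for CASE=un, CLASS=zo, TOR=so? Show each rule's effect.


underlying: vunul-lo-za-g
1. 0 -> e / C _ C: inserts after position(s) 5: vunulelozag
surface: vunulelozag


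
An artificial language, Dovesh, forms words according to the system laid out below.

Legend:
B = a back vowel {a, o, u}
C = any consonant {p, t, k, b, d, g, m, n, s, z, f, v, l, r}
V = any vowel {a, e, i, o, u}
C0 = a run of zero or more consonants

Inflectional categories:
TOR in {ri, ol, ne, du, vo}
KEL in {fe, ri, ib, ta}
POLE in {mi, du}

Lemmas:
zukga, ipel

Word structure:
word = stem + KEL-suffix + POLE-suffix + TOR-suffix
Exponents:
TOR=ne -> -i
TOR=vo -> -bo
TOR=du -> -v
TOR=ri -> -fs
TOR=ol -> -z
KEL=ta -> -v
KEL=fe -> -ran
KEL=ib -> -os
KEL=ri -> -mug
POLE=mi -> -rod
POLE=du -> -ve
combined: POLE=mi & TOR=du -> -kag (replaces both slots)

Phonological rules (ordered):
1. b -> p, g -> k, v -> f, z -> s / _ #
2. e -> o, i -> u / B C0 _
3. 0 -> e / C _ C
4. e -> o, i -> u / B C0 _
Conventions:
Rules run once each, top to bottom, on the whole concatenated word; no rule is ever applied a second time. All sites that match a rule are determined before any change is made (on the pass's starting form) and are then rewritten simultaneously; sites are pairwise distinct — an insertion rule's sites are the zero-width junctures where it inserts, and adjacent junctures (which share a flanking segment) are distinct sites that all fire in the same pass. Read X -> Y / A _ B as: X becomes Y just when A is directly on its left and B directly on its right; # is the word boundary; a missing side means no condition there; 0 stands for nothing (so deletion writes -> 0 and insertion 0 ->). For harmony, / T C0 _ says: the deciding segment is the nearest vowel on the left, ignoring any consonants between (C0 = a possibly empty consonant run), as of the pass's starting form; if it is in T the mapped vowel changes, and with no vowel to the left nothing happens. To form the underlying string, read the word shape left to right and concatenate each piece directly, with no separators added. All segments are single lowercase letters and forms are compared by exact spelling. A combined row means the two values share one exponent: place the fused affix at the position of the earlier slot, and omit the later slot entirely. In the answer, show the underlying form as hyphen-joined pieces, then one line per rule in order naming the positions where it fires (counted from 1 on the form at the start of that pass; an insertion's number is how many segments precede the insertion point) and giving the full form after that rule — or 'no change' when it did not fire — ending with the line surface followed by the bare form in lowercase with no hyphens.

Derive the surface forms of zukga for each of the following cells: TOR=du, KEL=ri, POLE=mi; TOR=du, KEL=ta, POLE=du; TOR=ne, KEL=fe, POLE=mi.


cell TOR=du, KEL=ri, POLE=mi:
underlying: zukga-mug-kag
1. b -> p, g -> k, v -> f, z -> s / _ #: fires at position(s) 11: zukgamugkak
2. e -> o, i -> u / B C0 _: no change
3. 0 -> e / C _ C: inserts after position(s) 3, 8: zukegamugekak
4. e -> o, i -> u / B C0 _: fires at position(s) 4, 10: zukogamugokak
surface: zukogamugokak

cell TOR=du, KEL=ta, POLE=du:
underlying: zukga-v-ve-v
1. b -> p, g -> k, v -> f, z -> s / _ #: fires at position(s) 9: zukgavvef
2. e -> o, i -> u / B C0 _: fires at position(s) 8: zukgavvof
3. 0 -> e / C _ C: inserts after position(s) 3, 6: zukegavevof
4. e -> o, i -> u / B C0 _: fires at position(s) 4, 8: zukogavovof
surface: zukogavovof

cell TOR=ne, KEL=fe, POLE=mi:
underlying: zukga-ran-rod-i
1. b -> p, g -> k, v -> f, z -> s / _ #: no change
2. e -> o, i -> u / B C0 _: fires at position(s) 12: zukgaranrodu
3. 0 -> e / C _ C: inserts after position(s) 3, 8: zukegaranerodu
4. e -> o, i -> u / B C0 _: fires at position(s) 4, 10: zukogaranorodu
surface: zukogaranorodu


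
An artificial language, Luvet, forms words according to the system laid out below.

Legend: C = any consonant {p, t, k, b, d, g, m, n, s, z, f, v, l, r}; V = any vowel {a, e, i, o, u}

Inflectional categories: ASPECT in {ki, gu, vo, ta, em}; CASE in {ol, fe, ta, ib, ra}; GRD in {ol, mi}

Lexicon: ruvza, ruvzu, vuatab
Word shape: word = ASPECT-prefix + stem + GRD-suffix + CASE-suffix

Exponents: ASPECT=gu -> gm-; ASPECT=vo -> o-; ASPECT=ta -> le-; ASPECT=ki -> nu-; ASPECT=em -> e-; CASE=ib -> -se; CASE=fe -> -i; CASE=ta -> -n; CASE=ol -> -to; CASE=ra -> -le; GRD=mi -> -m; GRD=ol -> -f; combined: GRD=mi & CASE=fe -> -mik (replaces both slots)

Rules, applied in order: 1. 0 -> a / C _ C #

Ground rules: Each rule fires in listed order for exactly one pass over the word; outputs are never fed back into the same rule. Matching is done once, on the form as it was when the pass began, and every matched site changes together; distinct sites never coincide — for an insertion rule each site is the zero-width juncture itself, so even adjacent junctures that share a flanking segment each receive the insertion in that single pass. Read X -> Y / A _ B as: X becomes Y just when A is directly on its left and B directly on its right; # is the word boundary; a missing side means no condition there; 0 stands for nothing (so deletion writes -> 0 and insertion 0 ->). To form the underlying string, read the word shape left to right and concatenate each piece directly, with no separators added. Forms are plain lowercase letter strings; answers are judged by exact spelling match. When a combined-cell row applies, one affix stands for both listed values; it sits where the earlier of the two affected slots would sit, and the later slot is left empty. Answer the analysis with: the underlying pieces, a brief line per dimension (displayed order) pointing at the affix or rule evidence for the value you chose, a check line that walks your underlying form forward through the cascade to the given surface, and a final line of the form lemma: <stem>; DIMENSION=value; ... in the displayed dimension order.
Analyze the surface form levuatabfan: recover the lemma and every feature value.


underlying: le-vuatab-f-n
ASPECT=ta - signalled by the affix le-
CASE=ta - signalled by the affix -n
GRD=ol - signalled by the affix -f
check: levuatabfn -> levuatabfan
lemma: vuatab; ASPECT=ta; CASE=ta; GRD=ol


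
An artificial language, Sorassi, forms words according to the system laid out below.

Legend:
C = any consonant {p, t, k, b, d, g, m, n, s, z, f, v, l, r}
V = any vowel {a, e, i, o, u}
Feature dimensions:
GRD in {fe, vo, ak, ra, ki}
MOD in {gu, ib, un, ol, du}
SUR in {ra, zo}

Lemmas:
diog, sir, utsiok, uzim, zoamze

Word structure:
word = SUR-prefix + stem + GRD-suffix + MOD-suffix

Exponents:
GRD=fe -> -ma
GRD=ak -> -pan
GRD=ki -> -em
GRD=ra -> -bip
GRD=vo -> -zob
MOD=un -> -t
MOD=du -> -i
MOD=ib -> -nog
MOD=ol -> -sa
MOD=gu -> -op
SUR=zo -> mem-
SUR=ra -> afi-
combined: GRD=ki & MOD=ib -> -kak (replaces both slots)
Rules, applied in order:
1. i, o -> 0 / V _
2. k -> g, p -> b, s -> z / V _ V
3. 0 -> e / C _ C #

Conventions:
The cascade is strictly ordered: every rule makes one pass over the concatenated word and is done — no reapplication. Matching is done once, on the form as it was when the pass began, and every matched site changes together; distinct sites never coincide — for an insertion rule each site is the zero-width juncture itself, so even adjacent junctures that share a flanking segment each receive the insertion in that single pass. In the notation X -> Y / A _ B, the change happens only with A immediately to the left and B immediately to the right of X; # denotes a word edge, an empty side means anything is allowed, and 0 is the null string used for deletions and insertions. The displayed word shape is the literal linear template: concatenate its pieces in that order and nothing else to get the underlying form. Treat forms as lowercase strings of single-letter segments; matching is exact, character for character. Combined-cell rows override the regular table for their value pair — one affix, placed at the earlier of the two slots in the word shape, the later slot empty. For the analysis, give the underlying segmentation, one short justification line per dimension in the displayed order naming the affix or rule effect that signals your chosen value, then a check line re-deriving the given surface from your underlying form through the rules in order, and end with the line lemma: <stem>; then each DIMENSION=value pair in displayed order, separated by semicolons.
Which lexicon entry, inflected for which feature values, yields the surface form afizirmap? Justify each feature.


underlying: afi-sir-ma-op
GRD=fe - signalled by the affix -ma
MOD=gu - signalled by the affix -op
SUR=ra - signalled by the affix afi-
check: afisirmaop -> afisirmap -> afizirmap -> afizirmap
lemma: sir; GRD=fe; MOD=gu; SUR=ra


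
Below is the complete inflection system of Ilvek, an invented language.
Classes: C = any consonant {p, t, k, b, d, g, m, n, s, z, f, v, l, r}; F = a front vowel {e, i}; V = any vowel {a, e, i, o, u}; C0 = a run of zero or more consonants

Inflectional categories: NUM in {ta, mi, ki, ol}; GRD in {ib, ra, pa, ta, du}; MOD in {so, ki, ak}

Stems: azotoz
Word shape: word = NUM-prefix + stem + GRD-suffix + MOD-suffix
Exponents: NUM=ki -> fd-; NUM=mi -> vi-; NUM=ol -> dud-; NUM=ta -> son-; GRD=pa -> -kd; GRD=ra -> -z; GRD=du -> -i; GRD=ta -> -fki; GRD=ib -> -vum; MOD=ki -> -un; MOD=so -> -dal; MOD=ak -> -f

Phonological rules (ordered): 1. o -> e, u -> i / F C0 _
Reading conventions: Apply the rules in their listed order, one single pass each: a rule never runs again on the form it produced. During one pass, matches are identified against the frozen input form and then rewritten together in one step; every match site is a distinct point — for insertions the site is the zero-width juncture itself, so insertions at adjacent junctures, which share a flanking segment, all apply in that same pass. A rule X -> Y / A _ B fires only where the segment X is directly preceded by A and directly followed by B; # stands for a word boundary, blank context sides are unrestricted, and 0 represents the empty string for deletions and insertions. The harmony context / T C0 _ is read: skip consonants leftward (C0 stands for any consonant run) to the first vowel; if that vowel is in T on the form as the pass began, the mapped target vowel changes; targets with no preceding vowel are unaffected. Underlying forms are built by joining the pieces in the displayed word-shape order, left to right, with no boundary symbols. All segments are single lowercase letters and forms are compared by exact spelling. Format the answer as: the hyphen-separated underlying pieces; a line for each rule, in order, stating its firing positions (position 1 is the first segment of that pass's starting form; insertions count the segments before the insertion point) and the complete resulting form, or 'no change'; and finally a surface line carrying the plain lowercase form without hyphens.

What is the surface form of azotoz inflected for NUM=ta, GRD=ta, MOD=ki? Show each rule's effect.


underlying: son-azotoz-fki-un
1. o -> e, u -> i / F C0 _: fires at position(s) 13: sonazotozfkiin
surface: sonazotozfkiin


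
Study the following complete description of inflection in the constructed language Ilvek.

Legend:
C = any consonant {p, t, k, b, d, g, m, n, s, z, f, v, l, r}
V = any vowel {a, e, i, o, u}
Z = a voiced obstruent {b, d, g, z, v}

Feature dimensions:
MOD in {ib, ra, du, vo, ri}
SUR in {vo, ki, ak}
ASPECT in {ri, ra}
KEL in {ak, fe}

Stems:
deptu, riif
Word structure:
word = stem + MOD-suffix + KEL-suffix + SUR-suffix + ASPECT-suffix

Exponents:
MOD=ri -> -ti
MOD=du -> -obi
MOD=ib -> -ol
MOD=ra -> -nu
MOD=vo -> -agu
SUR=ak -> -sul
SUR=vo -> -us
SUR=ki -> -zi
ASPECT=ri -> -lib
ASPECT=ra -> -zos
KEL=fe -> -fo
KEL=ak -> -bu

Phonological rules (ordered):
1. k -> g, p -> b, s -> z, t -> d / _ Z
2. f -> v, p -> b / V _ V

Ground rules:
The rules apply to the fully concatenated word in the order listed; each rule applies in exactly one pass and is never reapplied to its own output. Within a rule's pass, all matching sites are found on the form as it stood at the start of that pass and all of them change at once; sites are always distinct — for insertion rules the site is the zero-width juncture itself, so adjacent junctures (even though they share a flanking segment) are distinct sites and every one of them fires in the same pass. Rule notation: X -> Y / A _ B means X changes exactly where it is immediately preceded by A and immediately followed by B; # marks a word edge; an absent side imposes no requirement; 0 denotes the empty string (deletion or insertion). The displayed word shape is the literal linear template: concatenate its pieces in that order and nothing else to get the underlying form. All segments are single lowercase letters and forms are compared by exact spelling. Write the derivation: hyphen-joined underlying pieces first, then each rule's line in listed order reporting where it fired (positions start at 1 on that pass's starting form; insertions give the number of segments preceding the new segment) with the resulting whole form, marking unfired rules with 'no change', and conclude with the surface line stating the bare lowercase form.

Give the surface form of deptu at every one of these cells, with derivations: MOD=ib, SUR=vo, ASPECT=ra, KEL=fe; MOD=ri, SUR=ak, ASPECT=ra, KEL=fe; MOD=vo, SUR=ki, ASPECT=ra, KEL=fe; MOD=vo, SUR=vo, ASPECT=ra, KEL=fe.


cell MOD=ib, SUR=vo, ASPECT=ra, KEL=fe:
underlying: deptu-ol-fo-us-zos
1. k -> g, p -> b, s -> z, t -> d / _ Z: fires at position(s) 11: deptuolfouzzos
2. f -> v, p -> b / V _ V: no change
surface: deptuolfouzzos

cell MOD=ri, SUR=ak, ASPECT=ra, KEL=fe:
underlying: deptu-ti-fo-sul-zos
1. k -> g, p -> b, s -> z, t -> d / _ Z: no change
2. f -> v, p -> b / V _ V: fires at position(s) 8: deptutivosulzos
surface: deptutivosulzos

cell MOD=vo, SUR=ki, ASPECT=ra, KEL=fe:
underlying: deptu-agu-fo-zi-zos
1. k -> g, p -> b, s -> z, t -> d / _ Z: no change
2. f -> v, p -> b / V _ V: fires at position(s) 9: deptuaguvozizos
surface: deptuaguvozizos

cell MOD=vo, SUR=vo, ASPECT=ra, KEL=fe:
underlying: deptu-agu-fo-us-zos
1. k -> g, p -> b, s -> z, t -> d / _ Z: fires at position(s) 12: deptuagufouzzos
2. f -> v, p -> b / V _ V: fires at position(s) 9: deptuaguvouzzos
surface: deptuaguvouzzos


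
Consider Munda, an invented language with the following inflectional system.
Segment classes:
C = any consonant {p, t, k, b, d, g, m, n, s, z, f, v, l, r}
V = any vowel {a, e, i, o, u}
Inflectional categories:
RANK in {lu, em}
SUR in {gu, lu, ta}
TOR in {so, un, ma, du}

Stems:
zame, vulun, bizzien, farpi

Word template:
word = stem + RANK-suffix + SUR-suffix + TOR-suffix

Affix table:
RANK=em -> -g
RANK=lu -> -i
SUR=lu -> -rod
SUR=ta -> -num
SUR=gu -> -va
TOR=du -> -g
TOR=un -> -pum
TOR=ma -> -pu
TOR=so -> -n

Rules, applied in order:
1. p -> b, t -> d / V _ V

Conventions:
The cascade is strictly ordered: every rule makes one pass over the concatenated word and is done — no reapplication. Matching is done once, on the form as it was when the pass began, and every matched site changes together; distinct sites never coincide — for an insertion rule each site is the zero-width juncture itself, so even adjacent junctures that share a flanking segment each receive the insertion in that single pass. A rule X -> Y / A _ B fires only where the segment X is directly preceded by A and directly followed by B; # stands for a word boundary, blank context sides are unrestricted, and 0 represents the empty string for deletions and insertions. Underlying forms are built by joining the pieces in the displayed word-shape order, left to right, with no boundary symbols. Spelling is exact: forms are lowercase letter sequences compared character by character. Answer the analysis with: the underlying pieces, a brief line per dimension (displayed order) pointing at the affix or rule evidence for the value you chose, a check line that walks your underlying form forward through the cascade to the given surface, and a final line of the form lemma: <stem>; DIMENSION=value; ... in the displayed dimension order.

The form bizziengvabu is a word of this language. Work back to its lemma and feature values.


underlying: bizzien-g-va-pu
RANK=em - signalled by the affix -g
SUR=gu - signalled by the affix -va
TOR=ma - signalled by the affix -pu
check: bizziengvapu -> bizziengvabu
lemma: bizzien; RANK=em; SUR=gu; TOR=ma


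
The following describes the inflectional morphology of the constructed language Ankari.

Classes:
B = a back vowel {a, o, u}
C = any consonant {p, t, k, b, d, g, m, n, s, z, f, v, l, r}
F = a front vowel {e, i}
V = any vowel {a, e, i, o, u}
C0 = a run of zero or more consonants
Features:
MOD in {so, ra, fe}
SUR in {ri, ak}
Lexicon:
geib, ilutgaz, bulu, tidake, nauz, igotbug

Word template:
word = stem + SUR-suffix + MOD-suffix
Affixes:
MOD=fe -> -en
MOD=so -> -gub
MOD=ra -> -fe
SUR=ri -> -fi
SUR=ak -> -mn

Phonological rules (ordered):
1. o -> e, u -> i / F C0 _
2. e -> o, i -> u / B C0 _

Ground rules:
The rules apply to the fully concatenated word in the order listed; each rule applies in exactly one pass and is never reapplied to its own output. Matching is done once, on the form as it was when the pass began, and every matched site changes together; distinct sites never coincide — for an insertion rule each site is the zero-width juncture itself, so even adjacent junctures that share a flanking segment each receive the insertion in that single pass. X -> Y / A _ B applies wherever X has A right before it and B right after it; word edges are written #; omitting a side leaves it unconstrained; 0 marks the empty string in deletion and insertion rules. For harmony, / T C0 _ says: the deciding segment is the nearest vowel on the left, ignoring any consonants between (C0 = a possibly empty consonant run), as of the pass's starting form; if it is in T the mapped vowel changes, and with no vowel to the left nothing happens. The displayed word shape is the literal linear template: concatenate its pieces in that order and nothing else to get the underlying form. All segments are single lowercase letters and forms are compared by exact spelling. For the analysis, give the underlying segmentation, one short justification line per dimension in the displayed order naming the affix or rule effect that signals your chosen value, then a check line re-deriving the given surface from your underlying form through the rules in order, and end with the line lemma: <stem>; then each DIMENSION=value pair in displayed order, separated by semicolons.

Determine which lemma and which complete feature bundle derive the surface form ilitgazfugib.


underlying: ilutgaz-fi-gub
MOD=so - signalled by the affix -gub
SUR=ri - signalled by the affix -fi
check: ilutgazfigub -> ilitgazfigib -> ilitgazfugib
lemma: ilutgaz; MOD=so; SUR=ri
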